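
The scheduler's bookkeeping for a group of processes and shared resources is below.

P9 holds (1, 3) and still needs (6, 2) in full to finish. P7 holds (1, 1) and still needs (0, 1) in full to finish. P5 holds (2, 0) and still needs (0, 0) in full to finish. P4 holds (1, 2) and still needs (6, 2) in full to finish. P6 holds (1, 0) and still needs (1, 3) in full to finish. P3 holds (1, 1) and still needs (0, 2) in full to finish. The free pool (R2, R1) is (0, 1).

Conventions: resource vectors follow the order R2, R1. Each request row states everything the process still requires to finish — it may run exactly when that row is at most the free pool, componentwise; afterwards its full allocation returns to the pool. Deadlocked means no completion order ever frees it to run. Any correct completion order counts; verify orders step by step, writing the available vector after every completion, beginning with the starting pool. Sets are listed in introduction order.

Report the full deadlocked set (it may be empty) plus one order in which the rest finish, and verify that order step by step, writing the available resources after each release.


Deadlocked: P9 and P4.
Key observation: no order helps: past P5, P7, P3, P6, the free pool tops out at (5, 3), below what each blocked process needs in R2.
One completion order for the rest: P5, P7, P3, P6. Check, step by step:
  pool = (0, 1)
  P5 needs (0, 0) <= (0, 1) -> finishes; pool += (2, 0) = (2, 1)
  P7 needs (0, 1) <= (2, 1) -> finishes; pool += (1, 1) = (3, 2)
  P3 needs (0, 2) <= (3, 2) -> finishes; pool += (1, 1) = (4, 3)
  P6 needs (1, 3) <= (4, 3) -> finishes; pool += (1, 0) = (5, 3)
None of the blocked processes ever fits:
  P9 cannot run: need (6, 2) vs free (5, 3) (insufficient R2)
  P4 cannot run: need (6, 2) vs free (5, 3) (insufficient R2)


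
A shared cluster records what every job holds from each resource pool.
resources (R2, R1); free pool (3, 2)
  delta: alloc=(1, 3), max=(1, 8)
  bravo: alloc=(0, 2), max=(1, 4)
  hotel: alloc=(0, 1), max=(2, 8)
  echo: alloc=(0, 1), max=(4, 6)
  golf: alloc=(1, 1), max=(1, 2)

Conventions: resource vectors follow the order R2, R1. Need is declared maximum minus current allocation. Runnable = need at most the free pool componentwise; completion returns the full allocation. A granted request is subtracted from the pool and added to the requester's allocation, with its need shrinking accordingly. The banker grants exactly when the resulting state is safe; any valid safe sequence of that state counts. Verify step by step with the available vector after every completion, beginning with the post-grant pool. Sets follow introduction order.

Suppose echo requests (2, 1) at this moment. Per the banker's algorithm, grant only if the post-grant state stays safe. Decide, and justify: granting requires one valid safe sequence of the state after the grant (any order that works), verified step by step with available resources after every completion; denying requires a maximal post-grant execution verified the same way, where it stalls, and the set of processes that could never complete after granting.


GRANT. The post-grant state is safe; one safe sequence: golf, bravo, echo, delta, hotel.
Key observation: after the grant the pool drops to (1, 1), which still lets golf finish first and unwind the rest.
Verifying the post-grant state step by step:
  pool = (1, 1)
  run golf (needs (0, 1), free (1, 1)); after release of (1, 1) the pool is (2, 2)
  run bravo (needs (1, 2), free (2, 2)); after release of (0, 2) the pool is (2, 4)
  run echo (needs (2, 4), free (2, 4)); after release of (2, 2) the pool is (4, 6)
  run delta (needs (0, 5), free (4, 6)); after release of (1, 3) the pool is (5, 9)
  run hotel (needs (2, 7), free (5, 9)); after release of (0, 1) the pool is (5, 10)


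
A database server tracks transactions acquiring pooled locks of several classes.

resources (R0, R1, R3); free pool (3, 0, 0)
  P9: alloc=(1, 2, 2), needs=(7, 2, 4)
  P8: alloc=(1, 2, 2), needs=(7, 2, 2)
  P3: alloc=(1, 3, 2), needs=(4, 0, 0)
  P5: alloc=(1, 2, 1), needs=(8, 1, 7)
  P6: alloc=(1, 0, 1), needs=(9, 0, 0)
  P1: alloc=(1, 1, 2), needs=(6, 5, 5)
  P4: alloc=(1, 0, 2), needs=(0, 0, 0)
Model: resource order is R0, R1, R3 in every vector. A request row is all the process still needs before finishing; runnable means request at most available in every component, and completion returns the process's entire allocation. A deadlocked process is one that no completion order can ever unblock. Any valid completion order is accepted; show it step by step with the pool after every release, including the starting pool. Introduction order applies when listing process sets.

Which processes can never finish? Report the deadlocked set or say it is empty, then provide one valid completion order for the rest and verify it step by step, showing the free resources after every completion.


Deadlocked: P9, P8, P5, P6 and P1.
Key observation: the pool after P4, P3 is (5, 3, 4); every surviving request exceeds it in R0, so progress ends there.
A valid finishing order for the others: P4, P3. Check, step by step:
  pool = (3, 0, 0)
  P4: need (0, 0, 0) fits (3, 0, 0); releases (1, 0, 2), pool now (4, 0, 2)
  P3: need (4, 0, 0) fits (4, 0, 2); releases (1, 3, 2), pool now (5, 3, 4)
None of the blocked processes ever fits:
  P9 cannot run: need (7, 2, 4) vs free (5, 3, 4) (insufficient R0)
  P8 cannot run: need (7, 2, 2) vs free (5, 3, 4) (insufficient R0)
  P5 cannot run: need (8, 1, 7) vs free (5, 3, 4) (insufficient R0 and R3)
  P6 cannot run: need (9, 0, 0) vs free (5, 3, 4) (insufficient R0)
  P1 cannot run: need (6, 5, 5) vs free (5, 3, 4) (insufficient R0, R1 and R3)


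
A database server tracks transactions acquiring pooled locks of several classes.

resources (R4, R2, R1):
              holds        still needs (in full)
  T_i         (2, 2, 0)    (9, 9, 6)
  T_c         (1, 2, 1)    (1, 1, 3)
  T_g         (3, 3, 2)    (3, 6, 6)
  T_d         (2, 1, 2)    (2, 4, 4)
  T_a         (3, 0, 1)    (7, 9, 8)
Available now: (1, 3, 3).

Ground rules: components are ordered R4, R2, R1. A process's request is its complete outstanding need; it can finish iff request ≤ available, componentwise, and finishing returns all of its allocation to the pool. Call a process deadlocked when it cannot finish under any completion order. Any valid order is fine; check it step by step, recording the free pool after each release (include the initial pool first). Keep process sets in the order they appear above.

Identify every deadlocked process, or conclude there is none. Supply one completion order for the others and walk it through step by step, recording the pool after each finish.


The deadlocked set is empty.
Key observation: no deadlock: T_c fits now, and the freed resources carry the rest through.
A valid finishing order for the others: T_c, T_d, T_g, T_a, T_i. Verifying each step:
  pool = (1, 3, 3)
  T_c needs (1, 1, 3) <= (1, 3, 3) -> finishes; pool += (1, 2, 1) = (2, 5, 4)
  T_d needs (2, 4, 4) <= (2, 5, 4) -> finishes; pool += (2, 1, 2) = (4, 6, 6)
  T_g needs (3, 6, 6) <= (4, 6, 6) -> finishes; pool += (3, 3, 2) = (7, 9, 8)
  T_a needs (7, 9, 8) <= (7, 9, 8) -> finishes; pool += (3, 0, 1) = (10, 9, 9)
  T_i needs (9, 9, 6) <= (10, 9, 9) -> finishes; pool += (2, 2, 0) = (12, 11, 9)


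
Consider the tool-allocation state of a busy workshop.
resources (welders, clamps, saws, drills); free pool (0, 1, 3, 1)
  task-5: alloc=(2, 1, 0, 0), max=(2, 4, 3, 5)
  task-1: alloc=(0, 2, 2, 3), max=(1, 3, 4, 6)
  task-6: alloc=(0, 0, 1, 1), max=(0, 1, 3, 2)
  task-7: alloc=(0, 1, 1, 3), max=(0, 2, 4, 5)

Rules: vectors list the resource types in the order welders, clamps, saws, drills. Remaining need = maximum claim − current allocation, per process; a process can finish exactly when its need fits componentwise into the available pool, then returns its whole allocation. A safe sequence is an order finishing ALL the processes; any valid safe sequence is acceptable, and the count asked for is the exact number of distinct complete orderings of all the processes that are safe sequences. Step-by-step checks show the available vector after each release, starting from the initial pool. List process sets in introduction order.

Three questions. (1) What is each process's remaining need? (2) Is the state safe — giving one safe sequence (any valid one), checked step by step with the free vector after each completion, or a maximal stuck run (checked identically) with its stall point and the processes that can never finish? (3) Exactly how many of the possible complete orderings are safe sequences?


(1) Need matrix, components ordered welders, clamps, saws, drills:
  task-5: (0, 3, 3, 5)
  task-1: (1, 1, 2, 3)
  task-6: (0, 1, 2, 1)
  task-7: (0, 1, 3, 2)
(2) UNSAFE — no complete ordering exists.
Key observation: after task-6, task-7 the pool peaks at (0, 2, 5, 5), and each blocked process is short somewhere: task-5 on clamps; task-1 on welders.
The run task-6, task-7 cannot be extended any further. Check, step by step:
  pool = (0, 1, 3, 1)
  task-6 needs (0, 1, 2, 1) <= (0, 1, 3, 1) -> finishes; pool += (0, 0, 1, 1) = (0, 1, 4, 2)
  task-7 needs (0, 1, 3, 2) <= (0, 1, 4, 2) -> finishes; pool += (0, 1, 1, 3) = (0, 2, 5, 5)
  blocked: task-5 wants (0, 3, 3, 5), pool (0, 2, 5, 5) — not enough clamps
  blocked: task-1 wants (1, 1, 2, 3), pool (0, 2, 5, 5) — not enough welders
Processes that can never finish: task-5 and task-1.
(3) Exactly 0 of the possible complete orderings are safe sequences.


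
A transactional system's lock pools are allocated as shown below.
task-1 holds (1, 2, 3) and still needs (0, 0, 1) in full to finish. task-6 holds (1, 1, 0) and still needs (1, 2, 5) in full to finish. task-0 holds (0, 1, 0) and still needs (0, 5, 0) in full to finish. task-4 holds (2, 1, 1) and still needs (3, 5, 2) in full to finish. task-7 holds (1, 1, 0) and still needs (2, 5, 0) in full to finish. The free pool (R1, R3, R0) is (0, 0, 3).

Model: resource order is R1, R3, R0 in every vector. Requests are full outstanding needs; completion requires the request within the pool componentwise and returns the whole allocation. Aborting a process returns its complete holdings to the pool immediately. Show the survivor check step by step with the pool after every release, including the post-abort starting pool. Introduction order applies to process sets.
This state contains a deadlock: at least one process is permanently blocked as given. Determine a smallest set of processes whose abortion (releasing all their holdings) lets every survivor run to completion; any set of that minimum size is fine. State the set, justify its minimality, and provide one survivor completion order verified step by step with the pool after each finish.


The answer: abort task-0 and task-4.
Key observation: before aborting task-0 and task-4, task-7 was permanently blocked — no order could ever run it; afterwards it completes at step 3.
Why nothing smaller works — every single abort fails: task-1 alone leaves task-0 blocked (short on R3); task-6 alone leaves task-0 blocked (short on R3); task-0 alone leaves task-4 blocked (short on R1 and R3); task-4 alone leaves task-0 blocked (short on R3); task-7 alone leaves task-0 blocked (short on R3).
Survivors finish in the order: task-1, task-6, task-7. Step-by-step check (pool after the aborts first):
  pool = (2, 2, 4)
  task-1 needs (0, 0, 1) <= (2, 2, 4) -> finishes; pool += (1, 2, 3) = (3, 4, 7)
  task-6 needs (1, 2, 5) <= (3, 4, 7) -> finishes; pool += (1, 1, 0) = (4, 5, 7)
  task-7 needs (2, 5, 0) <= (4, 5, 7) -> finishes; pool += (1, 1, 0) = (5, 6, 7)


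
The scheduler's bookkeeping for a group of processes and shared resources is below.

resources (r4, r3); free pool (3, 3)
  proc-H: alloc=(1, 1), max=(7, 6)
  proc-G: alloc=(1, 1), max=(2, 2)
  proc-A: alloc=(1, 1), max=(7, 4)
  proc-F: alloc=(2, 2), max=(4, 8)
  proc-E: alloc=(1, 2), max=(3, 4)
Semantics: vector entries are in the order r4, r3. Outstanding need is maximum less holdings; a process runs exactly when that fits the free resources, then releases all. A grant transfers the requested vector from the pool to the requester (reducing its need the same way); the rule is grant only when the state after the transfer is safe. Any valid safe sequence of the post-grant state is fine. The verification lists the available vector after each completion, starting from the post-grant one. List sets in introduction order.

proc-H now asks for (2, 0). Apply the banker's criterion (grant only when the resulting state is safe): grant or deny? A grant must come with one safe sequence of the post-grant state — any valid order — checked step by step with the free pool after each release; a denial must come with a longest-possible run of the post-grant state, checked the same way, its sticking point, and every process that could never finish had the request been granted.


GRANT — the state after the grant stays safe, e.g. via proc-G, proc-E, proc-F, proc-H, proc-A.
Key observation: the transfer keeps a workable pool ((1, 3)); proc-G starts the safe sequence.
Step-by-step check of the post-grant state:
  pool = (1, 3)
  proc-G: need (1, 1) fits (1, 3); releases (1, 1), pool now (2, 4)
  proc-E: need (2, 2) fits (2, 4); releases (1, 2), pool now (3, 6)
  proc-F: need (2, 6) fits (3, 6); releases (2, 2), pool now (5, 8)
  proc-H: need (4, 5) fits (5, 8); releases (3, 1), pool now (8, 9)
  proc-A: need (6, 3) fits (8, 9); releases (1, 1), pool now (9, 10)


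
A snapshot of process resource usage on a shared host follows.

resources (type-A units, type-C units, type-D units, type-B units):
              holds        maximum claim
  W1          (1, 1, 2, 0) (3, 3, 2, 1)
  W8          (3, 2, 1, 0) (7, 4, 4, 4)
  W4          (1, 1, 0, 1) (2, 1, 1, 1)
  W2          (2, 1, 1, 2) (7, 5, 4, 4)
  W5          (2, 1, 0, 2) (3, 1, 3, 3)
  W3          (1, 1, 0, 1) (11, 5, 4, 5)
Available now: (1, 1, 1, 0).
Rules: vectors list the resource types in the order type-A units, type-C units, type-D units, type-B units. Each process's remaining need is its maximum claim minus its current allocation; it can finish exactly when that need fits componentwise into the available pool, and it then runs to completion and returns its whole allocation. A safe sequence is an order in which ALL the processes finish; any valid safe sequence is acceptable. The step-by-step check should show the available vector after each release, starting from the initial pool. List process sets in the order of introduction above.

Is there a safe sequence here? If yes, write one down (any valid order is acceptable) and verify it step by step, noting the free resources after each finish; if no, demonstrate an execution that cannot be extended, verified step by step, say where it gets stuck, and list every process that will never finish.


SAFE. One safe sequence: W4, W1, W5, W2, W8, W3.
Key observation: W4 is the earliest step where a requested resource binds exactly: need (1, 0, 1, 0), pool (1, 1, 1, 0) at its turn.
Check, step by step:
  pool = (1, 1, 1, 0)
  run W4 (needs (1, 0, 1, 0), free (1, 1, 1, 0)); after release of (1, 1, 0, 1) the pool is (2, 2, 1, 1)
  run W1 (needs (2, 2, 0, 1), free (2, 2, 1, 1)); after release of (1, 1, 2, 0) the pool is (3, 3, 3, 1)
  run W5 (needs (1, 0, 3, 1), free (3, 3, 3, 1)); after release of (2, 1, 0, 2) the pool is (5, 4, 3, 3)
  run W2 (needs (5, 4, 3, 2), free (5, 4, 3, 3)); after release of (2, 1, 1, 2) the pool is (7, 5, 4, 5)
  run W8 (needs (4, 2, 3, 4), free (7, 5, 4, 5)); after release of (3, 2, 1, 0) the pool is (10, 7, 5, 5)
  run W3 (needs (10, 4, 4, 4), free (10, 7, 5, 5)); after release of (1, 1, 0, 1) the pool is (11, 8, 5, 6)


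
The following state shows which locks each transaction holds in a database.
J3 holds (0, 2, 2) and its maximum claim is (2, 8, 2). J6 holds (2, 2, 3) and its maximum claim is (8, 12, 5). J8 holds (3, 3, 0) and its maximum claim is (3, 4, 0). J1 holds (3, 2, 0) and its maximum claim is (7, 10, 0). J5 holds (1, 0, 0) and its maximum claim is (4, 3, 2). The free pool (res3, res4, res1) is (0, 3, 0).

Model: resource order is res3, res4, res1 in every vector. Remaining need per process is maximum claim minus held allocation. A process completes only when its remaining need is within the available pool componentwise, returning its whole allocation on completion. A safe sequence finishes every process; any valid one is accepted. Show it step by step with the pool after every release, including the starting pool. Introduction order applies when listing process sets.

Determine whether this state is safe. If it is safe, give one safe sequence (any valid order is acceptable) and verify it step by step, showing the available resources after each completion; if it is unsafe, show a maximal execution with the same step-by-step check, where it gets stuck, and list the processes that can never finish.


The state is SAFE; one workable sequence: J8, J3, J5, J1, J6.
Key observation: the first exact fit in this order is J3 — it needs (2, 6, 0) with (3, 6, 0) free, meeting a requested resource to the last unit.
Walking it through:
  pool = (0, 3, 0)
  run J8 (needs (0, 1, 0), free (0, 3, 0)); after release of (3, 3, 0) the pool is (3, 6, 0)
  run J3 (needs (2, 6, 0), free (3, 6, 0)); after release of (0, 2, 2) the pool is (3, 8, 2)
  run J5 (needs (3, 3, 2), free (3, 8, 2)); after release of (1, 0, 0) the pool is (4, 8, 2)
  run J1 (needs (4, 8, 0), free (4, 8, 2)); after release of (3, 2, 0) the pool is (7, 10, 2)
  run J6 (needs (6, 10, 2), free (7, 10, 2)); after release of (2, 2, 3) the pool is (9, 12, 5)


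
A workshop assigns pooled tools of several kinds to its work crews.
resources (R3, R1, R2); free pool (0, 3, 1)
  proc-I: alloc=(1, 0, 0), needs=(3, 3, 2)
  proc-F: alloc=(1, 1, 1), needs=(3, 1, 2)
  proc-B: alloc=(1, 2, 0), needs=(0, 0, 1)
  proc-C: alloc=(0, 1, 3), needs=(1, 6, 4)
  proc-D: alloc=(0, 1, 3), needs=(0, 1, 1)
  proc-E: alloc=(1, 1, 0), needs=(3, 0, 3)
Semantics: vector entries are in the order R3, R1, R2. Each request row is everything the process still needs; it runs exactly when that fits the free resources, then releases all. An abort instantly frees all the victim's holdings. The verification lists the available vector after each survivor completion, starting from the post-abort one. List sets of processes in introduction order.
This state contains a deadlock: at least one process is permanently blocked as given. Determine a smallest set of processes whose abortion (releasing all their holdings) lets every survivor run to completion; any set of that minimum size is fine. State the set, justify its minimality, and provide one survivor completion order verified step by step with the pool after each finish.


The answer: abort proc-F and proc-E.
Key observation: proc-I could never have finished before the abort; with (2, 2, 1) returned by proc-F and proc-E, it fits at step 3.
Why nothing smaller works — every single abort fails: proc-I alone leaves proc-F blocked (short on R3); proc-F alone leaves proc-I blocked (short on R3); proc-B alone leaves proc-I blocked (short on R3); proc-C alone leaves proc-I blocked (short on R3); proc-D alone leaves proc-I blocked (short on R3); proc-E alone leaves proc-I blocked (short on R3).
The survivors complete as proc-B, proc-D, proc-I, proc-C. Walking it through (starting from the post-abort pool):
  pool = (2, 5, 2)
  run proc-B (needs (0, 0, 1), free (2, 5, 2)); after release of (1, 2, 0) the pool is (3, 7, 2)
  run proc-D (needs (0, 1, 1), free (3, 7, 2)); after release of (0, 1, 3) the pool is (3, 8, 5)
  run proc-I (needs (3, 3, 2), free (3, 8, 5)); after release of (1, 0, 0) the pool is (4, 8, 5)
  run proc-C (needs (1, 6, 4), free (4, 8, 5)); after release of (0, 1, 3) the pool is (4, 9, 8)


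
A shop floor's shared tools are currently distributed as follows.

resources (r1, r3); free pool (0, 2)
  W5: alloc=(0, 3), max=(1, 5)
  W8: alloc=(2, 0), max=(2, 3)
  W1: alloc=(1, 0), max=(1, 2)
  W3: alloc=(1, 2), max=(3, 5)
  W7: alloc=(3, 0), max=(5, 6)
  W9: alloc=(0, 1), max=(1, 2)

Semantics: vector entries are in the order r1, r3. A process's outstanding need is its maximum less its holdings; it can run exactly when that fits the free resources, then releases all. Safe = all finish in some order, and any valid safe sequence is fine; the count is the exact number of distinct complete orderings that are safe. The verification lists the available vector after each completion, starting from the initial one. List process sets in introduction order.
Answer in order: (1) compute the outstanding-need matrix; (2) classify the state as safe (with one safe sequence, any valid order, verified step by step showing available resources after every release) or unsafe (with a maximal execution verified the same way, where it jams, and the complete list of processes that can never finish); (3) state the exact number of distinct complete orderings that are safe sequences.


(1) Remaining need (order r1, r3):
  W5: (1, 2)
  W8: (0, 3)
  W1: (0, 2)
  W3: (2, 3)
  W7: (2, 6)
  W9: (1, 1)
(2) SAFE, for example via the order W1, W9, W8, W3, W5, W7.
Key observation: the first exact fit in this order is W1 — it needs (0, 2) with (0, 2) free, meeting a requested resource to the last unit.
Walking it through:
  pool = (0, 2)
  W1: need (0, 2) fits (0, 2); releases (1, 0), pool now (1, 2)
  W9: need (1, 1) fits (1, 2); releases (0, 1), pool now (1, 3)
  W8: need (0, 3) fits (1, 3); releases (2, 0), pool now (3, 3)
  W3: need (2, 3) fits (3, 3); releases (1, 2), pool now (4, 5)
  W5: need (1, 2) fits (4, 5); releases (0, 3), pool now (4, 8)
  W7: need (2, 6) fits (4, 8); releases (3, 0), pool now (7, 8)
(3) Precisely 11 of the possible complete orderings are safe sequences.


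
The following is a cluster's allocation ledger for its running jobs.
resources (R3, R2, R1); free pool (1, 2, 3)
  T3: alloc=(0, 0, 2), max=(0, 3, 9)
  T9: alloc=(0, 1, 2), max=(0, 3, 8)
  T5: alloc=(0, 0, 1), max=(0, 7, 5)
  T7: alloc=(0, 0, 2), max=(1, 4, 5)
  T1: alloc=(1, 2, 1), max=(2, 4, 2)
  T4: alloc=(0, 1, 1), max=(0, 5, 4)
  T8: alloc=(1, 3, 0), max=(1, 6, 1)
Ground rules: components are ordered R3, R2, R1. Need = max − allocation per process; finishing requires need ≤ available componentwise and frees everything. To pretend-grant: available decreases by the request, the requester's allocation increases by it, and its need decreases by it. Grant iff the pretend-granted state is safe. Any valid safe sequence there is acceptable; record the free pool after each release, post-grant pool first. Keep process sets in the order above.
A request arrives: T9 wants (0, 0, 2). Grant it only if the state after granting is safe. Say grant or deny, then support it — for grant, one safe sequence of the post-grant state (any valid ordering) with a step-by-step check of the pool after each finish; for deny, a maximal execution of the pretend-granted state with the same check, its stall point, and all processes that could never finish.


DENY: after the grant no complete ordering would exist.
Key observation: after T1, T8 complete, (3, 7, 2) is the best the pool ever gets, yet each leftover process wants more R1.
Pretend the grant happened; the run T1, T8 goes as far as possible. Check, step by step:
  pool = (1, 2, 1)
  run T1 (needs (1, 2, 1), free (1, 2, 1)); after release of (1, 2, 1) the pool is (2, 4, 2)
  run T8 (needs (0, 3, 1), free (2, 4, 2)); after release of (1, 3, 0) the pool is (3, 7, 2)
  blocked: T3 wants (0, 3, 7), pool (3, 7, 2) — not enough R1
  blocked: T9 wants (0, 2, 4), pool (3, 7, 2) — not enough R1
  blocked: T5 wants (0, 7, 4), pool (3, 7, 2) — not enough R1
  blocked: T7 wants (1, 4, 3), pool (3, 7, 2) — not enough R1
  blocked: T4 wants (0, 4, 3), pool (3, 7, 2) — not enough R1
Processes that could never finish after the grant: T3, T9, T5, T7 and T4.


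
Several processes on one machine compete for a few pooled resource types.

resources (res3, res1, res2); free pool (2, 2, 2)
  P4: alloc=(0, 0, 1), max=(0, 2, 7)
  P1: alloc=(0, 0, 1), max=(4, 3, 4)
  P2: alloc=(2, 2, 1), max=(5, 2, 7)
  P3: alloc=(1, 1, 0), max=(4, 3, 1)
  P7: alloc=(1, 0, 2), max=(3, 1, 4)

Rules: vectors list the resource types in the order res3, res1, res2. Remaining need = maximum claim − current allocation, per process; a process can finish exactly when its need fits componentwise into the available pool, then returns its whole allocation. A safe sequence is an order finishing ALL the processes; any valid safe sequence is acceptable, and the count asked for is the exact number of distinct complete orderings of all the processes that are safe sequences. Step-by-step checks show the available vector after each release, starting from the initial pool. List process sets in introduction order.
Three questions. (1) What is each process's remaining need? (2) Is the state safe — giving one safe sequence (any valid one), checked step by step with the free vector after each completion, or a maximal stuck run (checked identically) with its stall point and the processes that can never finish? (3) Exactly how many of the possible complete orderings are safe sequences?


(1) Need matrix, components ordered res3, res1, res2:
  P4: (0, 2, 6)
  P1: (4, 3, 3)
  P2: (3, 0, 6)
  P3: (3, 2, 1)
  P7: (2, 1, 2)
(2) UNSAFE — no complete ordering exists.
Key observation: res2 is the bottleneck — with P7, P3, P1 done the pool holds (4, 3, 5), short of every remaining need.
The run P7, P3, P1 cannot be extended any further. Step-by-step check:
  pool = (2, 2, 2)
  P7: need (2, 1, 2) fits (2, 2, 2); releases (1, 0, 2), pool now (3, 2, 4)
  P3: need (3, 2, 1) fits (3, 2, 4); releases (1, 1, 0), pool now (4, 3, 4)
  P1: need (4, 3, 3) fits (4, 3, 4); releases (0, 0, 1), pool now (4, 3, 5)
  blocked: P4 wants (0, 2, 6), pool (4, 3, 5) — not enough res2
  blocked: P2 wants (3, 0, 6), pool (4, 3, 5) — not enough res2
Permanently blocked: P4 and P2.
(3) Precisely 0 of the possible complete orderings are safe sequences.


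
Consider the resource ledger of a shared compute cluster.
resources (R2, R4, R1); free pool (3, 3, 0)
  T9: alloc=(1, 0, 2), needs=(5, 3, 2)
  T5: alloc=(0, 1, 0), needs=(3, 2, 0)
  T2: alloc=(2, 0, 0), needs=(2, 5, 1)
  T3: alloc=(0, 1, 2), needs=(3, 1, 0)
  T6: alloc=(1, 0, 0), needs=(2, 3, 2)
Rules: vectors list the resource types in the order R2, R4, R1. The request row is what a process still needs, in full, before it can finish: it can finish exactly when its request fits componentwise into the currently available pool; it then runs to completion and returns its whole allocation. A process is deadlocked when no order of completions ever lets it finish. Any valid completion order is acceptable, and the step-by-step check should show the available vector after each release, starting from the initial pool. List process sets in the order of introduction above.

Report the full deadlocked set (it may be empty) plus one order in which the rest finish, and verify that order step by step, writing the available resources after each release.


The deadlocked set is empty.
Key observation: T5 leads a chain of completions in which each release enables another process.
The rest can finish in the order T5, T3, T6, T2, T9. Walking it through:
  pool = (3, 3, 0)
  T5: need (3, 2, 0) fits (3, 3, 0); releases (0, 1, 0), pool now (3, 4, 0)
  T3: need (3, 1, 0) fits (3, 4, 0); releases (0, 1, 2), pool now (3, 5, 2)
  T6: need (2, 3, 2) fits (3, 5, 2); releases (1, 0, 0), pool now (4, 5, 2)
  T2: need (2, 5, 1) fits (4, 5, 2); releases (2, 0, 0), pool now (6, 5, 2)
  T9: need (5, 3, 2) fits (6, 5, 2); releases (1, 0, 2), pool now (7, 5, 4)


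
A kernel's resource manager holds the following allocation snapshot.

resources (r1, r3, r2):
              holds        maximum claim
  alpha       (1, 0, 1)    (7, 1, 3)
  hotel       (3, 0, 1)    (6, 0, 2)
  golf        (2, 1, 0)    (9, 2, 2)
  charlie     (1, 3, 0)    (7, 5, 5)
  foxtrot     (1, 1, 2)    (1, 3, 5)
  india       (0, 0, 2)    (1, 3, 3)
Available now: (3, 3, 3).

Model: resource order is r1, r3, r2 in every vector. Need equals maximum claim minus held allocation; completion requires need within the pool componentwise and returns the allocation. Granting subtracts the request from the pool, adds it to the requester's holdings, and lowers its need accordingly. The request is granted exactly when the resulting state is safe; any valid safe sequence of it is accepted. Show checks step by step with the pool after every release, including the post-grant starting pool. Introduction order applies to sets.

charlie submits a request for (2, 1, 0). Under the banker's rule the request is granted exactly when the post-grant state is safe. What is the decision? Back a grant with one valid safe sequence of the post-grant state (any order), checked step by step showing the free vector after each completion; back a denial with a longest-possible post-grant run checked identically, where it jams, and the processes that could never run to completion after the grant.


DENY — the pretend-granted state is unsafe.
Key observation: r1 is the bottleneck — with foxtrot, india done the pool holds (2, 3, 7), short of every remaining need.
Pretend the grant happened; the run foxtrot, india goes as far as possible. Verifying each step:
  pool = (1, 2, 3)
  foxtrot: need (0, 2, 3) fits (1, 2, 3); releases (1, 1, 2), pool now (2, 3, 5)
  india: need (1, 3, 1) fits (2, 3, 5); releases (0, 0, 2), pool now (2, 3, 7)
  blocked: alpha wants (6, 1, 2), pool (2, 3, 7) — not enough r1
  blocked: hotel wants (3, 0, 1), pool (2, 3, 7) — not enough r1
  blocked: golf wants (7, 1, 2), pool (2, 3, 7) — not enough r1
  blocked: charlie wants (4, 1, 5), pool (2, 3, 7) — not enough r1
Processes that could never finish after the grant: alpha, hotel, golf and charlie.


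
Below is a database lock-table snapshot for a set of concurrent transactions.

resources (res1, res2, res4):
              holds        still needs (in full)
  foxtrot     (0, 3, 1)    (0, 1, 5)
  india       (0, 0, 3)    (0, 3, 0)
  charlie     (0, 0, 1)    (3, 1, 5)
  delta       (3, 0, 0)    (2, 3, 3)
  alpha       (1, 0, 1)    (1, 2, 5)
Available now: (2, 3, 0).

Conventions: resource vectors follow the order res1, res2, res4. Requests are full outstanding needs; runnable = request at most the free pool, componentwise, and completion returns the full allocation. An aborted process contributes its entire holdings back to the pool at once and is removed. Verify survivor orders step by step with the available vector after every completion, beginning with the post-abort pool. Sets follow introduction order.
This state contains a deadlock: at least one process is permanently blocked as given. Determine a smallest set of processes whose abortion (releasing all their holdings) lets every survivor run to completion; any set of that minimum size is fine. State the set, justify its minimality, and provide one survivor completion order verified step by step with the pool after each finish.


Abort foxtrot and charlie.
Key observation: no ordering could ever have run alpha before the abort of foxtrot and charlie; with (0, 3, 2) back in the pool it fits at step 2.
Why nothing smaller works — every single abort fails: foxtrot alone leaves charlie blocked (short on res4); india alone leaves foxtrot blocked (short on res4); charlie alone leaves foxtrot blocked (short on res4); delta alone leaves foxtrot blocked (short on res4); alpha alone leaves foxtrot blocked (short on res4).
One survivor order: india, alpha, delta. Step-by-step check (post-abort pool first):
  pool = (2, 6, 2)
  run india (needs (0, 3, 0), free (2, 6, 2)); after release of (0, 0, 3) the pool is (2, 6, 5)
  run alpha (needs (1, 2, 5), free (2, 6, 5)); after release of (1, 0, 1) the pool is (3, 6, 6)
  run delta (needs (2, 3, 3), free (3, 6, 6)); after release of (3, 0, 0) the pool is (6, 6, 6)


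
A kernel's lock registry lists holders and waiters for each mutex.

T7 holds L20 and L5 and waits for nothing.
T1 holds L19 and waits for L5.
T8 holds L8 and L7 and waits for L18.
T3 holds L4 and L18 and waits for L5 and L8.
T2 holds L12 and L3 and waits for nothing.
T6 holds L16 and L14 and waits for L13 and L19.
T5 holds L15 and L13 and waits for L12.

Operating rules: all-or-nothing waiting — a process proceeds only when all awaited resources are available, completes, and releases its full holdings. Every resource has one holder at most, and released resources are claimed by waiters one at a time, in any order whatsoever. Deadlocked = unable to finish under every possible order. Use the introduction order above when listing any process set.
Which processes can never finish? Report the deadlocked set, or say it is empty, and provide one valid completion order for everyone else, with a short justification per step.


The deadlocked set is T8 and T3.
Key observation: the loop T8 -> T3 -> T8 blocks itself forever; no other process is dragged down with it.
One completion order for the rest: T2, T7, T1, T5, T6.
Walking it through:
  run T2 (it waits on nothing); releases L12 and L3
  run T7 (it waits on nothing); releases L20 and L5
  T1: everything it awaited (L5) is free; runs, freeing L19
  T5: everything it awaited (L12) is free; runs, freeing L15 and L13
  T6: everything it awaited (L13 and L19) is free; runs, freeing L16 and L14


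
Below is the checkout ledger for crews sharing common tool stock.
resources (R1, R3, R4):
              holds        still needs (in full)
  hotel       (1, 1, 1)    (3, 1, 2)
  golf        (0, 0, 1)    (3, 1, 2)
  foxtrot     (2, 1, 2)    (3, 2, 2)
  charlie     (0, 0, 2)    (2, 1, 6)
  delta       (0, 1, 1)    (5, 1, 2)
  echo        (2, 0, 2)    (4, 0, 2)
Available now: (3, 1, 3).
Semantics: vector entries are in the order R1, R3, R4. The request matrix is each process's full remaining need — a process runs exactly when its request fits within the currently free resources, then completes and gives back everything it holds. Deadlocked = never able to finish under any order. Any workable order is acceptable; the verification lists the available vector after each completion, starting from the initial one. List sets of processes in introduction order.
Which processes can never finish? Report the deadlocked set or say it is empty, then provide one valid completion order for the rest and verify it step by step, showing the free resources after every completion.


The deadlocked set is empty.
Key observation: golf fits the free pool immediately, and its release cascades until everyone finishes.
A valid finishing order for the others: golf, hotel, foxtrot, charlie, echo, delta. Check, step by step:
  pool = (3, 1, 3)
  golf needs (3, 1, 2) <= (3, 1, 3) -> finishes; pool += (0, 0, 1) = (3, 1, 4)
  hotel needs (3, 1, 2) <= (3, 1, 4) -> finishes; pool += (1, 1, 1) = (4, 2, 5)
  foxtrot needs (3, 2, 2) <= (4, 2, 5) -> finishes; pool += (2, 1, 2) = (6, 3, 7)
  charlie needs (2, 1, 6) <= (6, 3, 7) -> finishes; pool += (0, 0, 2) = (6, 3, 9)
  echo needs (4, 0, 2) <= (6, 3, 9) -> finishes; pool += (2, 0, 2) = (8, 3, 11)
  delta needs (5, 1, 2) <= (8, 3, 11) -> finishes; pool += (0, 1, 1) = (8, 4, 12)


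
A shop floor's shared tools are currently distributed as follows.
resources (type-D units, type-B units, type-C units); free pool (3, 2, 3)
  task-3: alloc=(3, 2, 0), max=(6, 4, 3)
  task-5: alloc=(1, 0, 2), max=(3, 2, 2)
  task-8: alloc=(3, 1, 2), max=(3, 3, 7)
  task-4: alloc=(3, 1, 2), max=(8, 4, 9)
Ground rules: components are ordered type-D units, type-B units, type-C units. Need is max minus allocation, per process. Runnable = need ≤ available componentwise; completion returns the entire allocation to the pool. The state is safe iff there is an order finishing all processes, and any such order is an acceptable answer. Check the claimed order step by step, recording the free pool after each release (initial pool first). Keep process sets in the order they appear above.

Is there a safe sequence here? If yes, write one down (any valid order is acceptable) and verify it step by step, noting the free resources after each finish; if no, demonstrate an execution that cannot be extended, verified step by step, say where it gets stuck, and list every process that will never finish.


SAFE. One safe sequence: task-3, task-5, task-8, task-4.
Key observation: task-3 is the earliest step where a requested resource binds exactly: need (3, 2, 3), pool (3, 2, 3) at its turn.
Check, step by step:
  pool = (3, 2, 3)
  run task-3 (needs (3, 2, 3), free (3, 2, 3)); after release of (3, 2, 0) the pool is (6, 4, 3)
  run task-5 (needs (2, 2, 0), free (6, 4, 3)); after release of (1, 0, 2) the pool is (7, 4, 5)
  run task-8 (needs (0, 2, 5), free (7, 4, 5)); after release of (3, 1, 2) the pool is (10, 5, 7)
  run task-4 (needs (5, 3, 7), free (10, 5, 7)); after release of (3, 1, 2) the pool is (13, 6, 9)


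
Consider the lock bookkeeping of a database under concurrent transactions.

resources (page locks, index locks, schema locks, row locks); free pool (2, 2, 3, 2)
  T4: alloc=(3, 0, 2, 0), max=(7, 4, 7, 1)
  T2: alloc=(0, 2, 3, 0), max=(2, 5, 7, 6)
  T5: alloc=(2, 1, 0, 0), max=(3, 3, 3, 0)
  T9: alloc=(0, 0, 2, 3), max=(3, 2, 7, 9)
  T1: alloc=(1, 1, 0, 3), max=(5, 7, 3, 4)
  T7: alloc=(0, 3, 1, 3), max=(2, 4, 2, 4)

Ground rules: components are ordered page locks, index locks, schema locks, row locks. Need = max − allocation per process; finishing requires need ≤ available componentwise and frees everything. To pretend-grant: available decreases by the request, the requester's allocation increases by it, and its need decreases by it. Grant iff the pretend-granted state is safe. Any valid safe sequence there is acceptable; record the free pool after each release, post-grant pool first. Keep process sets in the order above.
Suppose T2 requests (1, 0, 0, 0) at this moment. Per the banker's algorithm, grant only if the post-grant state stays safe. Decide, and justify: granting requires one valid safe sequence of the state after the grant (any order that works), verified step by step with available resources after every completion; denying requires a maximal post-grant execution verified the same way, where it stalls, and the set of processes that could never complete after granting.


DENY: after the grant no complete ordering would exist.
Key observation: after T5, T7 the pool peaks at (3, 6, 4, 5), and each blocked process is short somewhere: T4 on page locks, schema locks; T2 on row locks; T9 on schema locks, row locks; T1 on page locks.
On the post-grant state, T5, T7 is a maximal run — nothing extends it. Walking it through:
  pool = (1, 2, 3, 2)
  T5: need (1, 2, 3, 0) fits (1, 2, 3, 2); releases (2, 1, 0, 0), pool now (3, 3, 3, 2)
  T7: need (2, 1, 1, 1) fits (3, 3, 3, 2); releases (0, 3, 1, 3), pool now (3, 6, 4, 5)
  T4 cannot run: need (4, 4, 5, 1) vs free (3, 6, 4, 5) (insufficient page locks and schema locks)
  T2 cannot run: need (1, 3, 4, 6) vs free (3, 6, 4, 5) (insufficient row locks)
  T9 cannot run: need (3, 2, 5, 6) vs free (3, 6, 4, 5) (insufficient schema locks and row locks)
  T1 cannot run: need (4, 6, 3, 1) vs free (3, 6, 4, 5) (insufficient page locks)
Had the request been granted, T4, T2, T9 and T1 could never finish.


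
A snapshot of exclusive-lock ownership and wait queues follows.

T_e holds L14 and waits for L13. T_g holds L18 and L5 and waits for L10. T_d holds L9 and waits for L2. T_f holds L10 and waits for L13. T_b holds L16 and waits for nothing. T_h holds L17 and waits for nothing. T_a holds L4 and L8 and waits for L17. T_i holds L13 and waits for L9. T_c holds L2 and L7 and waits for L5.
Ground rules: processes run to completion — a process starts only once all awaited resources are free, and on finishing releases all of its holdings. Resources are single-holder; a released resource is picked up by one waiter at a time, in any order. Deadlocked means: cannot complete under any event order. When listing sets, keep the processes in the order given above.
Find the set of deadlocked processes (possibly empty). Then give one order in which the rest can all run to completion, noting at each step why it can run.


Deadlocked: T_e, T_g, T_d, T_f, T_i and T_c.
Key observation: the knot is the closed ring of waits T_i -> T_d -> T_c -> T_g -> T_f -> T_i; T_e waits into the deadlock from upstream.
The rest can finish in the order T_h, T_a, T_b.
Walking it through:
  T_h waits on nothing -> runs at once and releases L17
  T_a waits on L17 — all released -> runs and releases L4 and L8
  T_b waits on nothing -> runs at once and releases L16
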